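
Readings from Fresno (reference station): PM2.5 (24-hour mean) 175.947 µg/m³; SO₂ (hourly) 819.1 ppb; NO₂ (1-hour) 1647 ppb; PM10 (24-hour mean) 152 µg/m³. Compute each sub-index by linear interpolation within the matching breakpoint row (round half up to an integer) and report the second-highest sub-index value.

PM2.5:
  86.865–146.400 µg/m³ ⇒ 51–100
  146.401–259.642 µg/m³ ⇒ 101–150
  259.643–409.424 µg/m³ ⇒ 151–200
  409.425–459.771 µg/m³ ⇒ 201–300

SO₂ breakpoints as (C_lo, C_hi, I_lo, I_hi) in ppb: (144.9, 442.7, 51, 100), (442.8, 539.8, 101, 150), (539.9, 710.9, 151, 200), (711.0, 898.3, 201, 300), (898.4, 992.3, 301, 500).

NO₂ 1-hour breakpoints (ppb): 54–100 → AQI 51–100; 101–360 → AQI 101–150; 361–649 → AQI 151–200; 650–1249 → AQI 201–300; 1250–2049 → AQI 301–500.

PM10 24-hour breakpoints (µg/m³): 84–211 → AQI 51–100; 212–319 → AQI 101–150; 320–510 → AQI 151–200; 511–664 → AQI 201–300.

PM2.5 175.947: bracket 146.401–259.642 → index 101–150; slope 49/113.241, offset 29.546.
AQI = 101 + 49/113.241·29.546 ≈ 113.78 ⇒ 114.
SO₂ 819.1: bracket 711.0–898.3 → index 201–300; slope 99/187.3, offset 108.1.
AQI = 201 + 99/187.3·108.1 ≈ 258.14 ⇒ 258.
NO₂: 1647 ∈ [1250, 2049] ↔ index [301, 500].
301 + (1647−1250)·(500−301)/(2049−1250) = 301 + 397·199/799 ≈ 399.88, so AQI = 400.
PM10 152: bracket 84–211 → index 51–100; slope 49/127, offset 68.
AQI = 51 + 49/127·68 ≈ 77.24 ⇒ 77.
Sub-indices: PM2.5→114, SO₂→258, NO₂→400, PM10→77. Ranked high→low: 400, 258, 114, 77. Second-highest sub-index = 258.

258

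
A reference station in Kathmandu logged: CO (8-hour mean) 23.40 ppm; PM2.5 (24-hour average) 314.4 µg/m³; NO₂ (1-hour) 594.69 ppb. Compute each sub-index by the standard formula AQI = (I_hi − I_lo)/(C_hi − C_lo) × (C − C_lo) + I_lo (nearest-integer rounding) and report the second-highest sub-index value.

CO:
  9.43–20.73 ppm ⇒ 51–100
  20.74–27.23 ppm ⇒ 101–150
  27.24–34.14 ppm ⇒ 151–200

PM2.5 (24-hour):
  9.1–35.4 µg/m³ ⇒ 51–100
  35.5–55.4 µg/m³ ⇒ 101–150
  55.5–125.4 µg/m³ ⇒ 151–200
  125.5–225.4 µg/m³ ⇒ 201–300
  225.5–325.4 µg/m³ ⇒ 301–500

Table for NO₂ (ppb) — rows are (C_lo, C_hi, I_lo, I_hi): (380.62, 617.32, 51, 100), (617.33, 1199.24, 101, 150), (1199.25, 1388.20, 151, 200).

CO 23.40: bracket 20.74–27.23 → index 101–150; slope 49/6.49, offset 2.66.
AQI = 101 + 49/6.49·2.66 ≈ 121.08 ⇒ 121.
PM2.5 314.4: bracket 225.5–325.4 → index 301–500; slope 199/99.9, offset 88.9.
AQI = 301 + 199/99.9·88.9 ≈ 478.09 ⇒ 478.
NO₂: 594.69 ∈ [380.62, 617.32] ↔ index [51, 100].
51 + (594.69−380.62)·(100−51)/(617.32−380.62) = 51 + 214.07·49/236.70 ≈ 95.32, so AQI = 95.
Sub-indices: CO→121, PM2.5→478, NO₂→95. Ranked high→low: 478, 121, 95. Second-highest sub-index = 121.

121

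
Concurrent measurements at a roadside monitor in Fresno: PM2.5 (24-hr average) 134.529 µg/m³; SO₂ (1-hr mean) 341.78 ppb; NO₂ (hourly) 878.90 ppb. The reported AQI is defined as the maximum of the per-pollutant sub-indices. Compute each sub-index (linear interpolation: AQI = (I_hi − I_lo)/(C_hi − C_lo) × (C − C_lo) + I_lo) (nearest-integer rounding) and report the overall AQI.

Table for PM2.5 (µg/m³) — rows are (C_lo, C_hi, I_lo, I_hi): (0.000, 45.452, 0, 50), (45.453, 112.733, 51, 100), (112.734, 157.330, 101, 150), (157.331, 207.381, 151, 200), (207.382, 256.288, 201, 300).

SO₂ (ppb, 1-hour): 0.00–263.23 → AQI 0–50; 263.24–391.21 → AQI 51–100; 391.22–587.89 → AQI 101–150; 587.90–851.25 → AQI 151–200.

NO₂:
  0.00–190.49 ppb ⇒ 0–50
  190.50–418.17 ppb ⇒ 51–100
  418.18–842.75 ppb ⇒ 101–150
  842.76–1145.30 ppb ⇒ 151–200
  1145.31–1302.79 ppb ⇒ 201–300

PM2.5: row 112.734–157.330 (AQI 101–150). (150−101)·(134.529−112.734)/(157.330−112.734) + 101 = 49·21.795/44.596 + 101 ≈ 124.95 → 125.
SO₂: row 263.24–391.21 (AQI 51–100). (100−51)·(341.78−263.24)/(391.21−263.24) + 51 = 49·78.54/127.97 + 51 ≈ 81.07 → 81.
NO₂: 878.90 lies in 842.76–1145.30, so I_lo=151, I_hi=200, C_lo=842.76, C_hi=1145.30.
(200−151)/(1145.30−842.76) × (878.90−842.76) + 151 = 49/302.54 × 36.14 + 151 ≈ 156.85 → 157.
Sub-indices: PM2.5→125, SO₂→81, NO₂→157. Overall AQI = max = 157; dominant pollutant is NO₂.
AQI 157: Unhealthy.

157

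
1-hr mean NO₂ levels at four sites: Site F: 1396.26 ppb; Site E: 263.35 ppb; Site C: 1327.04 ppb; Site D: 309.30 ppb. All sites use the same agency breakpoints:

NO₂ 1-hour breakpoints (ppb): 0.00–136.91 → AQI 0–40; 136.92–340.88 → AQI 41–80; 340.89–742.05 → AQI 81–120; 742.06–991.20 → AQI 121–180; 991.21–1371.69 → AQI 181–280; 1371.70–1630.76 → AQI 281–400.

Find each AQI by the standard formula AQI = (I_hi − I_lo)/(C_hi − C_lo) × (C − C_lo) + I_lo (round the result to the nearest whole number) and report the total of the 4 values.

Site F: 1396.26 ∈ [1371.70, 1630.76] ↔ index [281, 400].
281 + (1396.26−1371.70)·(400−281)/(1630.76−1371.70) = 281 + 24.56·119/259.06 ≈ 292.28, so AQI = 292.
Site E: 263.35 lies in 136.92–340.88, so I_lo=41, I_hi=80, C_lo=136.92, C_hi=340.88.
(80−41)/(340.88−136.92) × (263.35−136.92) + 41 = 39/203.96 × 126.43 + 41 ≈ 65.18 → 65.
Site C 1327.04: bracket 991.21–1371.69 → index 181–280; slope 99/380.48, offset 335.83.
AQI = 181 + 99/380.48·335.83 ≈ 268.38 ⇒ 268.
Site D: 309.30 lies in 136.92–340.88, so I_lo=41, I_hi=80, C_lo=136.92, C_hi=340.88.
(80−41)/(340.88−136.92) × (309.30−136.92) + 41 = 39/203.96 × 172.38 + 41 ≈ 73.96 → 74.
AQIs: Site F=292, Site E=65, Site C=268, Site D=74. Sum = 292 + 65 + 268 + 74 = 699.

699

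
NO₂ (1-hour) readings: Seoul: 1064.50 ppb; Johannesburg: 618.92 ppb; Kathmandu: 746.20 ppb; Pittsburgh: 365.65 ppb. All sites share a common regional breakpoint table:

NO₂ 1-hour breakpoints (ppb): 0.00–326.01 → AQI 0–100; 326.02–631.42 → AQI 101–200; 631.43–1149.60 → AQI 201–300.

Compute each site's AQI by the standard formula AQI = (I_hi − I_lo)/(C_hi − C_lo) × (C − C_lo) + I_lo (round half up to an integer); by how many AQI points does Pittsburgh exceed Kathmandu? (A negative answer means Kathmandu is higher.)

Seoul: 1064.50 ∈ [631.43, 1149.60] ↔ index [201, 300].
201 + (1064.50−631.43)·(300−201)/(1149.60−631.43) = 201 + 433.07·99/518.17 ≈ 283.74, so AQI = 284.
Johannesburg: 618.92 lies in 326.02–631.42, so I_lo=101, I_hi=200, C_lo=326.02, C_hi=631.42.
(200−101)/(631.42−326.02) × (618.92−326.02) + 101 = 99/305.40 × 292.90 + 101 ≈ 195.95 → 196.
Kathmandu: 746.20 ∈ [631.43, 1149.60] ↔ index [201, 300].
201 + (746.20−631.43)·(300−201)/(1149.60−631.43) = 201 + 114.77·99/518.17 ≈ 222.93, so AQI = 223.
Pittsburgh: 365.65 ∈ [326.02, 631.42] ↔ index [101, 200].
101 + (365.65−326.02)·(200−101)/(631.42−326.02) = 101 + 39.63·99/305.40 ≈ 113.85, so AQI = 114.
AQIs: Seoul=284, Johannesburg=196, Kathmandu=223, Pittsburgh=114. Pittsburgh (114) − Kathmandu (223) = -109.

-109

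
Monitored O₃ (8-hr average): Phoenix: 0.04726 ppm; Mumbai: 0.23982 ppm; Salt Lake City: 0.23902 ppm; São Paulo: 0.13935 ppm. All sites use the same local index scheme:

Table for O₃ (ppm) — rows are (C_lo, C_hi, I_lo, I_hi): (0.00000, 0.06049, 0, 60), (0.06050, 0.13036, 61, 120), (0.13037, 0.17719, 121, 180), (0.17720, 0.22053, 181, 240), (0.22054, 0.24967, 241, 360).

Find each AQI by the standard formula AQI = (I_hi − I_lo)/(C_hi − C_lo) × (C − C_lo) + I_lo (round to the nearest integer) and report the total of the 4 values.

Phoenix: row 0.00000–0.06049 (AQI 0–60). (60−0)·(0.04726−0.00000)/(0.06049−0.00000) + 0 = 60·0.04726/0.06049 + 0 ≈ 46.88 → 47.
Mumbai: 0.23982 ∈ [0.22054, 0.24967] ↔ index [241, 360].
241 + (0.23982−0.22054)·(360−241)/(0.24967−0.22054) = 241 + 0.01928·119/0.02913 ≈ 319.76, so AQI = 320.
Salt Lake City: 0.23902 ∈ [0.22054, 0.24967] ↔ index [241, 360].
241 + (0.23902−0.22054)·(360−241)/(0.24967−0.22054) = 241 + 0.01848·119/0.02913 ≈ 316.49, so AQI = 316.
São Paulo: 0.13935 lies in 0.13037–0.17719, so I_lo=121, I_hi=180, C_lo=0.13037, C_hi=0.17719.
(180−121)/(0.17719−0.13037) × (0.13935−0.13037) + 121 = 59/0.04682 × 0.00898 + 121 ≈ 132.32 → 132.
AQIs: Phoenix=47, Mumbai=320, Salt Lake City=316, São Paulo=132. Sum = 47 + 320 + 316 + 132 = 815.

815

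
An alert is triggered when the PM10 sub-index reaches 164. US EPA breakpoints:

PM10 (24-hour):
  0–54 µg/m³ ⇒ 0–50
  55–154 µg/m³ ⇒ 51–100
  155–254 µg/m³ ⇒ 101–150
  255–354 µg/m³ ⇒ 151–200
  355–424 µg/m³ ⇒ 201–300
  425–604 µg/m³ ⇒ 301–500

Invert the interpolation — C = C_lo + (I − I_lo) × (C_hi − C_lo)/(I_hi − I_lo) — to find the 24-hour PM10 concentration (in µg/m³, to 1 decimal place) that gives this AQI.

AQI 164 lies in the 151–200 band, which corresponds to 255–354 µg/m³.
C = 255 + (164−151)×(354−255)/(200−151) = 255 + 13×99/49 ≈ 281.265 µg/m³ → 281.3 µg/m³ to 1 dp.

281.3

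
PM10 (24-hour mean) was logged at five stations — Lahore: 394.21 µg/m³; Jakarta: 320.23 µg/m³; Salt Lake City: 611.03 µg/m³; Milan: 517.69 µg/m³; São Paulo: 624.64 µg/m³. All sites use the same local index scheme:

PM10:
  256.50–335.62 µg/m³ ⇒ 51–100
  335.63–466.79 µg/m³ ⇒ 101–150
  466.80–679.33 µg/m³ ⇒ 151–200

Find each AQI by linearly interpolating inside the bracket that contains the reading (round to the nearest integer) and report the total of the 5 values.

Lahore: row 335.63–466.79 (AQI 101–150). (150−101)·(394.21−335.63)/(466.79−335.63) + 101 = 49·58.58/131.16 + 101 ≈ 122.88 → 123.
Jakarta: 320.23 lies in 256.50–335.62, so I_lo=51, I_hi=100, C_lo=256.50, C_hi=335.62.
(100−51)/(335.62−256.50) × (320.23−256.50) + 51 = 49/79.12 × 63.73 + 51 ≈ 90.47 → 90.
Salt Lake City: 611.03 ∈ [466.80, 679.33] ↔ index [151, 200].
151 + (611.03−466.80)·(200−151)/(679.33−466.80) = 151 + 144.23·49/212.53 ≈ 184.25, so AQI = 184.
Milan: 517.69 ∈ [466.80, 679.33] ↔ index [151, 200].
151 + (517.69−466.80)·(200−151)/(679.33−466.80) = 151 + 50.89·49/212.53 ≈ 162.73, so AQI = 163.
São Paulo: row 466.80–679.33 (AQI 151–200). (200−151)·(624.64−466.80)/(679.33−466.80) + 151 = 49·157.84/212.53 + 151 ≈ 187.39 → 187.
AQIs: Lahore=123, Jakarta=90, Salt Lake City=184, Milan=163, São Paulo=187. Sum = 123 + 90 + 184 + 163 + 187 = 747.

747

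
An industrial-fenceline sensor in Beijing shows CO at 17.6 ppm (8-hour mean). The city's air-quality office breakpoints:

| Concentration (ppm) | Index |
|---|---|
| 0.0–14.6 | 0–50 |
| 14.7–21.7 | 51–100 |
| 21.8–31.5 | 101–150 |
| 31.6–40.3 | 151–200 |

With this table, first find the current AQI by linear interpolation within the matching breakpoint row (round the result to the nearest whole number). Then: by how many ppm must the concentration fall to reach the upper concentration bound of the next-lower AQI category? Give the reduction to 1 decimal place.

CO: 17.6 lies in 14.7–21.7, so I_lo=51, I_hi=100, C_lo=14.7, C_hi=21.7.
(100−51)/(21.7−14.7) × (17.6−14.7) + 51 = 49/7.0 × 2.9 + 51 ≈ 71.30 → 71.
Current AQI 71 is in the Moderate range (51–100). The next-lower category tops out at AQI 50, whose upper concentration bound is 14.6 ppm.
Reduction needed = 17.6 − 14.6 = 3.0 ppm.

3.0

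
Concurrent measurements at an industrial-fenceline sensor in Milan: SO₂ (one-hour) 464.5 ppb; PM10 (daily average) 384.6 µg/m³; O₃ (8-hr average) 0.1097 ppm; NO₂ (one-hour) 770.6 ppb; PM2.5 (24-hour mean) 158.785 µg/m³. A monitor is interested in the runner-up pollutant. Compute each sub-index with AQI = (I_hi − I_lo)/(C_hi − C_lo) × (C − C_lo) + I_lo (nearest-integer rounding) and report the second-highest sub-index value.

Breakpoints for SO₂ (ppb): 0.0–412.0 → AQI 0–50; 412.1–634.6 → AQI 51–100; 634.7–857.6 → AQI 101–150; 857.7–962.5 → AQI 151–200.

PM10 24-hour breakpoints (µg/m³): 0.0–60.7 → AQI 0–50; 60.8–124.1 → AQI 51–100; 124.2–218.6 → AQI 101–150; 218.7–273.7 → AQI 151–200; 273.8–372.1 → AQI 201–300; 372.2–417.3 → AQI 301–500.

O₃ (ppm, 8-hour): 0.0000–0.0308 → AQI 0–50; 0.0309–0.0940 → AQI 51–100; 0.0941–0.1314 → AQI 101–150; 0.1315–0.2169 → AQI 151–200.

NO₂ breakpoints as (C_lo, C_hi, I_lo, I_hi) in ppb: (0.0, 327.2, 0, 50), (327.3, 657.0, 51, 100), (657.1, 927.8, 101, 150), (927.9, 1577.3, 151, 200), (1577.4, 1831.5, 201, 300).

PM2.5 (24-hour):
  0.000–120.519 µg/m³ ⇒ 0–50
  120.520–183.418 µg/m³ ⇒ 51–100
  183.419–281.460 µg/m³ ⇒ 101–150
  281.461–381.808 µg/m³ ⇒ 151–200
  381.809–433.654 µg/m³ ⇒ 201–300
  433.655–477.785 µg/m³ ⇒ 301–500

SO₂ 464.5: bracket 412.1–634.6 → index 51–100; slope 49/222.5, offset 52.4.
AQI = 51 + 49/222.5·52.4 ≈ 62.54 ⇒ 63.
PM10: 384.6 lies in 372.2–417.3, so I_lo=301, I_hi=500, C_lo=372.2, C_hi=417.3.
(500−301)/(417.3−372.2) × (384.6−372.2) + 301 = 199/45.1 × 12.4 + 301 ≈ 355.71 → 356.
O₃ 0.1097: bracket 0.0941–0.1314 → index 101–150; slope 49/0.0373, offset 0.0156.
AQI = 101 + 49/0.0373·0.0156 ≈ 121.49 ⇒ 121.
NO₂: 770.6 lies in 657.1–927.8, so I_lo=101, I_hi=150, C_lo=657.1, C_hi=927.8.
(150−101)/(927.8−657.1) × (770.6−657.1) + 101 = 49/270.7 × 113.5 + 101 ≈ 121.54 → 122.
PM2.5 158.785: bracket 120.520–183.418 → index 51–100; slope 49/62.898, offset 38.265.
AQI = 51 + 49/62.898·38.265 ≈ 80.81 ⇒ 81.
Sub-indices: SO₂→63, PM10→356, O₃→121, NO₂→122, PM2.5→81. Ranked high→low: 356, 122, 121, 81, 63. Second-highest sub-index = 122.

122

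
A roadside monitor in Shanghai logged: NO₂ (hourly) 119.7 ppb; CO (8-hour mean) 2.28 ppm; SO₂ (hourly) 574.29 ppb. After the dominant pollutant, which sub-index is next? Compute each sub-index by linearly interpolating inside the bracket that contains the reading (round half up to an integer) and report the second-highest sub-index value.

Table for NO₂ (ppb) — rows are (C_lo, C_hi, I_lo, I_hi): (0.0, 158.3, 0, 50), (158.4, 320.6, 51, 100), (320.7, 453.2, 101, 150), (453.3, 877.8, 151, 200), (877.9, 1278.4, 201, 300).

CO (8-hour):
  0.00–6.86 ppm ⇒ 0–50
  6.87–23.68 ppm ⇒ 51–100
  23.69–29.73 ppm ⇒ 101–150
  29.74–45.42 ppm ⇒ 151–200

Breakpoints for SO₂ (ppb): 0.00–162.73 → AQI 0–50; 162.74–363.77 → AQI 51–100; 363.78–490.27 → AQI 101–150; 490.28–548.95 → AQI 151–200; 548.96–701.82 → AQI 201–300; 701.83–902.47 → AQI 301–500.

NO₂: 119.7 ∈ [0.0, 158.3] ↔ index [0, 50].
0 + (119.7−0.0)·(50−0)/(158.3−0.0) = 0 + 119.7·50/158.3 ≈ 37.81, so AQI = 38.
CO 2.28: bracket 0.00–6.86 → index 0–50; slope 50/6.86, offset 2.28.
AQI = 0 + 50/6.86·2.28 ≈ 16.62 ⇒ 17.
SO₂ 574.29: bracket 548.96–701.82 → index 201–300; slope 99/152.86, offset 25.33.
AQI = 201 + 99/152.86·25.33 ≈ 217.41 ⇒ 217.
Sub-indices: NO₂→38, CO→17, SO₂→217. Ranked high→low: 217, 38, 17. Second-highest sub-index = 38.

38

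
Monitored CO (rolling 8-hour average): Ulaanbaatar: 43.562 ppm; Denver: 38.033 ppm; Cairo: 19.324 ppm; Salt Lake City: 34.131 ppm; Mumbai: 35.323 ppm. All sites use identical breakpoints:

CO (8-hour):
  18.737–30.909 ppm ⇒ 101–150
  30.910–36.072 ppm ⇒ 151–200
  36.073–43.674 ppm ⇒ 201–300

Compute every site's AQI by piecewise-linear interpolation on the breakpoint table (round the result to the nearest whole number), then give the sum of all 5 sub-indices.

Ulaanbaatar 43.562: bracket 36.073–43.674 → index 201–300; slope 99/7.601, offset 7.489.
AQI = 201 + 99/7.601·7.489 ≈ 298.54 ⇒ 299.
Denver: 38.033 ∈ [36.073, 43.674] ↔ index [201, 300].
201 + (38.033−36.073)·(300−201)/(43.674−36.073) = 201 + 1.960·99/7.601 ≈ 226.53, so AQI = 227.
Cairo: row 18.737–30.909 (AQI 101–150). (150−101)·(19.324−18.737)/(30.909−18.737) + 101 = 49·0.587/12.172 + 101 ≈ 103.36 → 103.
Salt Lake City: row 30.910–36.072 (AQI 151–200). (200−151)·(34.131−30.910)/(36.072−30.910) + 151 = 49·3.221/5.162 + 151 ≈ 181.58 → 182.
Mumbai 35.323: bracket 30.910–36.072 → index 151–200; slope 49/5.162, offset 4.413.
AQI = 151 + 49/5.162·4.413 ≈ 192.89 ⇒ 193.
AQIs: Ulaanbaatar=299, Denver=227, Cairo=103, Salt Lake City=182, Mumbai=193. Sum = 299 + 227 + 103 + 182 + 193 = 1004.

1004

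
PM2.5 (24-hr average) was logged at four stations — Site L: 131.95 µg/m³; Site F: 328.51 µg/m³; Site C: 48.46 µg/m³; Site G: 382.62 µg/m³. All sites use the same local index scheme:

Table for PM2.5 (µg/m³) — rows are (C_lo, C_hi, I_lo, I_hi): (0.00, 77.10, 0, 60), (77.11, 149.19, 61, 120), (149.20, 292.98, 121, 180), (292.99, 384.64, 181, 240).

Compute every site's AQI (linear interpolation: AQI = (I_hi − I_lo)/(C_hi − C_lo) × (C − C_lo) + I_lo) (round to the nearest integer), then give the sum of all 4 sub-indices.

587

Site L: row 77.11–149.19 (AQI 61–120). (120−61)·(131.95−77.11)/(149.19−77.11) + 61 = 59·54.84/72.08 + 61 ≈ 105.89 → 106.
Site F: row 292.99–384.64 (AQI 181–240). (240−181)·(328.51−292.99)/(384.64−292.99) + 181 = 59·35.52/91.65 + 181 ≈ 203.87 → 204.
Site C: 48.46 ∈ [0.00, 77.10] ↔ index [0, 60].
0 + (48.46−0.00)·(60−0)/(77.10−0.00) = 0 + 48.46·60/77.10 ≈ 37.71, so AQI = 38.
Site G 382.62: bracket 292.99–384.64 → index 181–240; slope 59/91.65, offset 89.63.
AQI = 181 + 59/91.65·89.63 ≈ 238.70 ⇒ 239.
AQIs: Site L=106, Site F=204, Site C=38, Site G=239. Sum = 106 + 204 + 38 + 239 = 587.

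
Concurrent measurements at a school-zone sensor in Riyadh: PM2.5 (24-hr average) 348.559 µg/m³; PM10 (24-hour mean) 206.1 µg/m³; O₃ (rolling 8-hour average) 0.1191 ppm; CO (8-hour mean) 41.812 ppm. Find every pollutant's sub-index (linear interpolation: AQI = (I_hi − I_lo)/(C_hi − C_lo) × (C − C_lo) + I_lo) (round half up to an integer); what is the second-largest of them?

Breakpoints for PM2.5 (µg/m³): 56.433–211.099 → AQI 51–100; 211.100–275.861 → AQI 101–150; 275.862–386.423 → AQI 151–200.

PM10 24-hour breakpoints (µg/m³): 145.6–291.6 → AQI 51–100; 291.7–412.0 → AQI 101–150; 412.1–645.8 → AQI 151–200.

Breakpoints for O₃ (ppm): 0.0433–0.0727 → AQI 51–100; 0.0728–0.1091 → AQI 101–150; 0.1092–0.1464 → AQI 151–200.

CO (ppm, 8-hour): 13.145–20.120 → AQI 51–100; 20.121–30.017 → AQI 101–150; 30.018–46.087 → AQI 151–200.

183

PM2.5: row 275.862–386.423 (AQI 151–200). (200−151)·(348.559−275.862)/(386.423−275.862) + 151 = 49·72.697/110.561 + 151 ≈ 183.22 → 183.
PM10: row 145.6–291.6 (AQI 51–100). (100−51)·(206.1−145.6)/(291.6−145.6) + 51 = 49·60.5/146.0 + 51 ≈ 71.30 → 71.
O₃: 0.1191 ∈ [0.1092, 0.1464] ↔ index [151, 200].
151 + (0.1191−0.1092)·(200−151)/(0.1464−0.1092) = 151 + 0.0099·49/0.0372 ≈ 164.04, so AQI = 164.
CO: 41.812 lies in 30.018–46.087, so I_lo=151, I_hi=200, C_lo=30.018, C_hi=46.087.
(200−151)/(46.087−30.018) × (41.812−30.018) + 151 = 49/16.069 × 11.794 + 151 ≈ 186.96 → 187.
Sub-indices: PM2.5→183, PM10→71, O₃→164, CO→187. Ranked high→low: 187, 183, 164, 71. Second-highest sub-index = 183.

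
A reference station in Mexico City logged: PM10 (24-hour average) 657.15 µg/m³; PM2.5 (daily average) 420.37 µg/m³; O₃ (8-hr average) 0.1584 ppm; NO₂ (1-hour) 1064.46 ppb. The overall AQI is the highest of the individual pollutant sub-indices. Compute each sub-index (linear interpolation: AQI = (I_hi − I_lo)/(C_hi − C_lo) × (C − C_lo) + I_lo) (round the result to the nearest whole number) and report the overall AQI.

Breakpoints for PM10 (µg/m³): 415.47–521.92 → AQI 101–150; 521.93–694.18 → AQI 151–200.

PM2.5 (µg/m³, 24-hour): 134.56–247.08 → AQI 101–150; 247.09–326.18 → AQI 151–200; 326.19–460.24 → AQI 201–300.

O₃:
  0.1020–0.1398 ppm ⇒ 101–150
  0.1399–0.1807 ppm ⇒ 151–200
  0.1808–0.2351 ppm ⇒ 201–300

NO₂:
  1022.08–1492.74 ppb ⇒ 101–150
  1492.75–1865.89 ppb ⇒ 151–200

271

PM10: row 521.93–694.18 (AQI 151–200). (200−151)·(657.15−521.93)/(694.18−521.93) + 151 = 49·135.22/172.25 + 151 ≈ 189.47 → 189.
PM2.5: row 326.19–460.24 (AQI 201–300). (300−201)·(420.37−326.19)/(460.24−326.19) + 201 = 99·94.18/134.05 + 201 ≈ 270.55 → 271.
O₃ 0.1584: bracket 0.1399–0.1807 → index 151–200; slope 49/0.0408, offset 0.0185.
AQI = 151 + 49/0.0408·0.0185 ≈ 173.22 ⇒ 173.
NO₂: row 1022.08–1492.74 (AQI 101–150). (150−101)·(1064.46−1022.08)/(1492.74−1022.08) + 101 = 49·42.38/470.66 + 101 ≈ 105.41 → 105.
Sub-indices: PM10→189, PM2.5→271, O₃→173, NO₂→105. Overall AQI = max = 271; dominant pollutant is PM2.5.
AQI 271: Very Unhealthy.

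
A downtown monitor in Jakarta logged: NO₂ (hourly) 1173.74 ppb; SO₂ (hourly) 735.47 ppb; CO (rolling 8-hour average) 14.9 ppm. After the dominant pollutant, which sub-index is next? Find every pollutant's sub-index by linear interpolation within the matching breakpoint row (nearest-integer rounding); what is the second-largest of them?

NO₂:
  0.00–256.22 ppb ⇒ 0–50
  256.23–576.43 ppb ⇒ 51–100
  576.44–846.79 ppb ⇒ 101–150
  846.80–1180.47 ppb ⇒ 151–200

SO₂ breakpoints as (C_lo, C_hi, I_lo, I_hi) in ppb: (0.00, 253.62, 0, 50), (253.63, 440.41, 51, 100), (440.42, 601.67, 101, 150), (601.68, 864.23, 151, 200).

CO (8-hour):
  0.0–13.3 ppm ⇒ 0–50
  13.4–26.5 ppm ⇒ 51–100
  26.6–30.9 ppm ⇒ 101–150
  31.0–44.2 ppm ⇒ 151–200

NO₂ 1173.74: bracket 846.80–1180.47 → index 151–200; slope 49/333.67, offset 326.94.
AQI = 151 + 49/333.67·326.94 ≈ 199.01 ⇒ 199.
SO₂: row 601.68–864.23 (AQI 151–200). (200−151)·(735.47−601.68)/(864.23−601.68) + 151 = 49·133.79/262.55 + 151 ≈ 175.97 → 176.
CO: 14.9 lies in 13.4–26.5, so I_lo=51, I_hi=100, C_lo=13.4, C_hi=26.5.
(100−51)/(26.5−13.4) × (14.9−13.4) + 51 = 49/13.1 × 1.5 + 51 ≈ 56.61 → 57.
Sub-indices: NO₂→199, SO₂→176, CO→57. Ranked high→low: 199, 176, 57. Second-highest sub-index = 176.

176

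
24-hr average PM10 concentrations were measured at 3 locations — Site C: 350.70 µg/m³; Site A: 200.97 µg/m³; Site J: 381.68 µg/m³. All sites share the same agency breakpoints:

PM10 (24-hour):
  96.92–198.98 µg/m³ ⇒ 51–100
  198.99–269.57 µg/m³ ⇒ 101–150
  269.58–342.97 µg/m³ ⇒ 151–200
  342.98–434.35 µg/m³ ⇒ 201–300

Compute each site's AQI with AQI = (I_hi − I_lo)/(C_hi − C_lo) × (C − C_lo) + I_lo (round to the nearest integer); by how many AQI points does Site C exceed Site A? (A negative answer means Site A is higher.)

Site C 350.70: bracket 342.98–434.35 → index 201–300; slope 99/91.37, offset 7.72.
AQI = 201 + 99/91.37·7.72 ≈ 209.36 ⇒ 209.
Site A 200.97: bracket 198.99–269.57 → index 101–150; slope 49/70.58, offset 1.98.
AQI = 101 + 49/70.58·1.98 ≈ 102.37 ⇒ 102.
Site J 381.68: bracket 342.98–434.35 → index 201–300; slope 99/91.37, offset 38.70.
AQI = 201 + 99/91.37·38.70 ≈ 242.93 ⇒ 243.
AQIs: Site C=209, Site A=102, Site J=243. Site C (209) − Site A (102) = 107.

107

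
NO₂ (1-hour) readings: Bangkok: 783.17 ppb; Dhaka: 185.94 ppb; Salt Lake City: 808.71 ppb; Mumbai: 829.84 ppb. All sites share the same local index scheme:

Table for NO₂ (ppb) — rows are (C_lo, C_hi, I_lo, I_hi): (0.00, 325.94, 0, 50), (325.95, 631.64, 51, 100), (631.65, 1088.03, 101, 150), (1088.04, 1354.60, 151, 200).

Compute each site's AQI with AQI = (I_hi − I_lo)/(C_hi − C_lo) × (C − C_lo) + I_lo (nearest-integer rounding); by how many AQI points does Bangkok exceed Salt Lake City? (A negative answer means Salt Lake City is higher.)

-3

Bangkok 783.17: bracket 631.65–1088.03 → index 101–150; slope 49/456.38, offset 151.52.
AQI = 101 + 49/456.38·151.52 ≈ 117.27 ⇒ 117.
Dhaka: 185.94 lies in 0.00–325.94, so I_lo=0, I_hi=50, C_lo=0.00, C_hi=325.94.
(50−0)/(325.94−0.00) × (185.94−0.00) + 0 = 50/325.94 × 185.94 + 0 ≈ 28.52 → 29.
Salt Lake City: 808.71 lies in 631.65–1088.03, so I_lo=101, I_hi=150, C_lo=631.65, C_hi=1088.03.
(150−101)/(1088.03−631.65) × (808.71−631.65) + 101 = 49/456.38 × 177.06 + 101 ≈ 120.01 → 120.
Mumbai: 829.84 lies in 631.65–1088.03, so I_lo=101, I_hi=150, C_lo=631.65, C_hi=1088.03.
(150−101)/(1088.03−631.65) × (829.84−631.65) + 101 = 49/456.38 × 198.19 + 101 ≈ 122.28 → 122.
AQIs: Bangkok=117, Dhaka=29, Salt Lake City=120, Mumbai=122. Bangkok (117) − Salt Lake City (120) = -3.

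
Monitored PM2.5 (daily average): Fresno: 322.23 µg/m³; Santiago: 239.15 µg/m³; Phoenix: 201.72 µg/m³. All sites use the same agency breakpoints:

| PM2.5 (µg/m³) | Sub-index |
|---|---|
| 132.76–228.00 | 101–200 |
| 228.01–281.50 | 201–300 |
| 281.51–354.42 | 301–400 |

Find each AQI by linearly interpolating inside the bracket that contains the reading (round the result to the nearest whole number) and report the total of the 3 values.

751

Fresno: row 281.51–354.42 (AQI 301–400). (400−301)·(322.23−281.51)/(354.42−281.51) + 301 = 99·40.72/72.91 + 301 ≈ 356.29 → 356.
Santiago: row 228.01–281.50 (AQI 201–300). (300−201)·(239.15−228.01)/(281.50−228.01) + 201 = 99·11.14/53.49 + 201 ≈ 221.62 → 222.
Phoenix 201.72: bracket 132.76–228.00 → index 101–200; slope 99/95.24, offset 68.96.
AQI = 101 + 99/95.24·68.96 ≈ 172.68 ⇒ 173.
AQIs: Fresno=356, Santiago=222, Phoenix=173. Sum = 356 + 222 + 173 = 751.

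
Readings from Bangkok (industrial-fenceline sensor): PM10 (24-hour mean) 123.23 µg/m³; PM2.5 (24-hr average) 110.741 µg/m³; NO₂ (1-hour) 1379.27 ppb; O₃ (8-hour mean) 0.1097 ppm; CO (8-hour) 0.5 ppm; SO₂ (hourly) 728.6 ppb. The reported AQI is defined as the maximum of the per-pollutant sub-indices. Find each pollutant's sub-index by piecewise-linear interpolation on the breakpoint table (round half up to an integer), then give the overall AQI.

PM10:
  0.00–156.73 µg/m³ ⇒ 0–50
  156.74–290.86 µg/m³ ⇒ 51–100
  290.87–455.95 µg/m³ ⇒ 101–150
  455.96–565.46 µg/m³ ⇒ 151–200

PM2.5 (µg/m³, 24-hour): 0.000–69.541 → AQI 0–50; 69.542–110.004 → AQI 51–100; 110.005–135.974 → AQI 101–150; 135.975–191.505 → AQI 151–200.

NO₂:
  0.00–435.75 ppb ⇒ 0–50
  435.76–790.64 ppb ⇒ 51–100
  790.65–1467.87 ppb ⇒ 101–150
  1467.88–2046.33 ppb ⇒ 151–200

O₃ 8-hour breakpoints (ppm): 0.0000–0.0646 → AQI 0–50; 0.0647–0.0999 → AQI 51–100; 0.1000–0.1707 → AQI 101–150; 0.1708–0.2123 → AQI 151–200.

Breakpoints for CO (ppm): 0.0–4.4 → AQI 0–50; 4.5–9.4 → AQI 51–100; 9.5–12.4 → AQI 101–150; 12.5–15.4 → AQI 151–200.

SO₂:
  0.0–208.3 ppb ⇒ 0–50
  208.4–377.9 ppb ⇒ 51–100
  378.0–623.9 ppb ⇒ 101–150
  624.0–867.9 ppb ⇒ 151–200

172

PM10: 123.23 lies in 0.00–156.73, so I_lo=0, I_hi=50, C_lo=0.00, C_hi=156.73.
(50−0)/(156.73−0.00) × (123.23−0.00) + 0 = 50/156.73 × 123.23 + 0 ≈ 39.31 → 39.
PM2.5: row 110.005–135.974 (AQI 101–150). (150−101)·(110.741−110.005)/(135.974−110.005) + 101 = 49·0.736/25.969 + 101 ≈ 102.39 → 102.
NO₂: 1379.27 ∈ [790.65, 1467.87] ↔ index [101, 150].
101 + (1379.27−790.65)·(150−101)/(1467.87−790.65) = 101 + 588.62·49/677.22 ≈ 143.59, so AQI = 144.
O₃: 0.1097 ∈ [0.1000, 0.1707] ↔ index [101, 150].
101 + (0.1097−0.1000)·(150−101)/(0.1707−0.1000) = 101 + 0.0097·49/0.0707 ≈ 107.72, so AQI = 108.
CO 0.5: bracket 0.0–4.4 → index 0–50; slope 50/4.4, offset 0.5.
AQI = 0 + 50/4.4·0.5 ≈ 5.68 ⇒ 6.
SO₂: 728.6 ∈ [624.0, 867.9] ↔ index [151, 200].
151 + (728.6−624.0)·(200−151)/(867.9−624.0) = 151 + 104.6·49/243.9 ≈ 172.01, so AQI = 172.
Sub-indices: PM10→39, PM2.5→102, NO₂→144, O₃→108, CO→6, SO₂→172. Overall AQI = max = 172; dominant pollutant is SO₂.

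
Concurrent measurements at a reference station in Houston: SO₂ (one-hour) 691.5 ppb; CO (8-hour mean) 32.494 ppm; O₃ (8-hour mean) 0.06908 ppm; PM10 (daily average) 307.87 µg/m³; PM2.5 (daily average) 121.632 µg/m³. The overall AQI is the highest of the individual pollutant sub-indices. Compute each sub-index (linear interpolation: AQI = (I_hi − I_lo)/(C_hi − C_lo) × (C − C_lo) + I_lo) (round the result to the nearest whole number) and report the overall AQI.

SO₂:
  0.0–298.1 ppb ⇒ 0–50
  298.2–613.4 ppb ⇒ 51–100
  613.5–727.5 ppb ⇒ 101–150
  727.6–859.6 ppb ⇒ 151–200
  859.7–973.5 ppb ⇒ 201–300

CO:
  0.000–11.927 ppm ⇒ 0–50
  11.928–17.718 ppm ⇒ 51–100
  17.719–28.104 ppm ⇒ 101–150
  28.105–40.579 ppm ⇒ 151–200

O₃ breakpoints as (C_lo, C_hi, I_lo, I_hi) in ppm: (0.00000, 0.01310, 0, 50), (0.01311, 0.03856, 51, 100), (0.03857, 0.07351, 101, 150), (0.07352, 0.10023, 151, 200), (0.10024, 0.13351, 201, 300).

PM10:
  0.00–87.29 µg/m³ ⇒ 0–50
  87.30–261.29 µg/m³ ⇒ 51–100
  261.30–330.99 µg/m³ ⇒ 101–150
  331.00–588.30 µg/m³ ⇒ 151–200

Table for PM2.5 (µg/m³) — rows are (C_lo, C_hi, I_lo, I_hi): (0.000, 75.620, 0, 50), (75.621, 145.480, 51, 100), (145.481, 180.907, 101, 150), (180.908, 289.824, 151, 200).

168

SO₂: row 613.5–727.5 (AQI 101–150). (150−101)·(691.5−613.5)/(727.5−613.5) + 101 = 49·78.0/114.0 + 101 ≈ 134.53 → 135.
CO: 32.494 ∈ [28.105, 40.579] ↔ index [151, 200].
151 + (32.494−28.105)·(200−151)/(40.579−28.105) = 151 + 4.389·49/12.474 ≈ 168.24, so AQI = 168.
O₃: 0.06908 ∈ [0.03857, 0.07351] ↔ index [101, 150].
101 + (0.06908−0.03857)·(150−101)/(0.07351−0.03857) = 101 + 0.03051·49/0.03494 ≈ 143.79, so AQI = 144.
PM10: 307.87 lies in 261.30–330.99, so I_lo=101, I_hi=150, C_lo=261.30, C_hi=330.99.
(150−101)/(330.99−261.30) × (307.87−261.30) + 101 = 49/69.69 × 46.57 + 101 ≈ 133.74 → 134.
PM2.5: 121.632 ∈ [75.621, 145.480] ↔ index [51, 100].
51 + (121.632−75.621)·(100−51)/(145.480−75.621) = 51 + 46.011·49/69.859 ≈ 83.27, so AQI = 83.
Sub-indices: SO₂→135, CO→168, O₃→144, PM10→134, PM2.5→83. Overall AQI = max = 168; dominant pollutant is CO.
AQI 168: Unhealthy.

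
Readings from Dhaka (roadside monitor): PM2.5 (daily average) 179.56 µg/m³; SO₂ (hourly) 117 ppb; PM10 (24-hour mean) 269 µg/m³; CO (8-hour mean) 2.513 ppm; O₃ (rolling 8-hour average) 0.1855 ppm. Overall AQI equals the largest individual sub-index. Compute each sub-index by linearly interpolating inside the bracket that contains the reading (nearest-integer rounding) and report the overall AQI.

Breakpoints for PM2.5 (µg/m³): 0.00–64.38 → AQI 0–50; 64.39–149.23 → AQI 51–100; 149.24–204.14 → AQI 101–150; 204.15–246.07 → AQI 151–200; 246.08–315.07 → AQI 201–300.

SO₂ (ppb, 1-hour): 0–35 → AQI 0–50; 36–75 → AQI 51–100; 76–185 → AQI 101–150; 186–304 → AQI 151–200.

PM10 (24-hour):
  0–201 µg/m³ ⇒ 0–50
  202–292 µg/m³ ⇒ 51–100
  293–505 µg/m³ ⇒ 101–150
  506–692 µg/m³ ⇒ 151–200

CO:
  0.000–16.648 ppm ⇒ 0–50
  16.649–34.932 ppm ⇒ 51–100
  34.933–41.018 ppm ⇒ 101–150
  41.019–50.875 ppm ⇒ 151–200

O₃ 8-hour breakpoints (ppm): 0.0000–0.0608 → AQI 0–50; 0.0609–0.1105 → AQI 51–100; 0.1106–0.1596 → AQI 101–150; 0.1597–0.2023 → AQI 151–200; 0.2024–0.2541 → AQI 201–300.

181

PM2.5: 179.56 ∈ [149.24, 204.14] ↔ index [101, 150].
101 + (179.56−149.24)·(150−101)/(204.14−149.24) = 101 + 30.32·49/54.90 ≈ 128.06, so AQI = 128.
SO₂: row 76–185 (AQI 101–150). (150−101)·(117−76)/(185−76) + 101 = 49·41/109 + 101 ≈ 119.43 → 119.
PM10: 269 lies in 202–292, so I_lo=51, I_hi=100, C_lo=202, C_hi=292.
(100−51)/(292−202) × (269−202) + 51 = 49/90 × 67 + 51 ≈ 87.48 → 87.
CO: row 0.000–16.648 (AQI 0–50). (50−0)·(2.513−0.000)/(16.648−0.000) + 0 = 50·2.513/16.648 + 0 ≈ 7.55 → 8.
O₃: 0.1855 ∈ [0.1597, 0.2023] ↔ index [151, 200].
151 + (0.1855−0.1597)·(200−151)/(0.2023−0.1597) = 151 + 0.0258·49/0.0426 ≈ 180.68, so AQI = 181.
Sub-indices: PM2.5→128, SO₂→119, PM10→87, CO→8, O₃→181. Overall AQI = max = 181; dominant pollutant is O₃.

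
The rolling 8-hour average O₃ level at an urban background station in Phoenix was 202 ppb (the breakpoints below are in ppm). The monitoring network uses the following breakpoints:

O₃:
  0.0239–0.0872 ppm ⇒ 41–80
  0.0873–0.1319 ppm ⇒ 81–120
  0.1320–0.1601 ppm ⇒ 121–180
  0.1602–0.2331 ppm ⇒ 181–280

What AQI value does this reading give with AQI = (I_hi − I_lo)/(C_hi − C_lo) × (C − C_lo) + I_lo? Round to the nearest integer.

Convert: 202 ppb = 0.2020 ppm.
O₃: row 0.1602–0.2331 (AQI 181–280). (280−181)·(0.2020−0.1602)/(0.2331−0.1602) + 181 = 99·0.0418/0.0729 + 181 ≈ 237.77 → 238.

238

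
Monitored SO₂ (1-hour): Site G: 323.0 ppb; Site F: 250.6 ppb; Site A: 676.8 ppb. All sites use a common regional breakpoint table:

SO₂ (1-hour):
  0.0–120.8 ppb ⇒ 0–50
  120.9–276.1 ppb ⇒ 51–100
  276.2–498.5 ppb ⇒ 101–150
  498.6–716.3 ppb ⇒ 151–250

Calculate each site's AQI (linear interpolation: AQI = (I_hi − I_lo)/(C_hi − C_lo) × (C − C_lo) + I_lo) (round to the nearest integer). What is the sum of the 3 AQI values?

435

Site G: 323.0 lies in 276.2–498.5, so I_lo=101, I_hi=150, C_lo=276.2, C_hi=498.5.
(150−101)/(498.5−276.2) × (323.0−276.2) + 101 = 49/222.3 × 46.8 + 101 ≈ 111.32 → 111.
Site F: row 120.9–276.1 (AQI 51–100). (100−51)·(250.6−120.9)/(276.1−120.9) + 51 = 49·129.7/155.2 + 51 ≈ 91.95 → 92.
Site A: 676.8 lies in 498.6–716.3, so I_lo=151, I_hi=250, C_lo=498.6, C_hi=716.3.
(250−151)/(716.3−498.6) × (676.8−498.6) + 151 = 99/217.7 × 178.2 + 151 ≈ 232.04 → 232.
AQIs: Site G=111, Site F=92, Site A=232. Sum = 111 + 92 + 232 = 435.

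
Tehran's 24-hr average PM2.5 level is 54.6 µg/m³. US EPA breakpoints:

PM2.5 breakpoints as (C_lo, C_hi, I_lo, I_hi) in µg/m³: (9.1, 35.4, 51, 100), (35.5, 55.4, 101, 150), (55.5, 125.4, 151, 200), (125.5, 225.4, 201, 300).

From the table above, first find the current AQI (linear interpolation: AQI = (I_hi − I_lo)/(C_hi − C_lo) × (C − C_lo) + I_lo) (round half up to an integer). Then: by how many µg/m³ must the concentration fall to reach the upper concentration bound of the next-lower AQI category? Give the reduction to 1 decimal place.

PM2.5: 54.6 lies in 35.5–55.4, so I_lo=101, I_hi=150, C_lo=35.5, C_hi=55.4.
(150−101)/(55.4−35.5) × (54.6−35.5) + 101 = 49/19.9 × 19.1 + 101 ≈ 148.03 → 148.
Current AQI 148 is in the Unhealthy for Sensitive Groups range (101–150). The next-lower category tops out at AQI 100, whose upper concentration bound is 35.4 µg/m³.
Reduction needed = 54.6 − 35.4 = 19.2 µg/m³.

19.2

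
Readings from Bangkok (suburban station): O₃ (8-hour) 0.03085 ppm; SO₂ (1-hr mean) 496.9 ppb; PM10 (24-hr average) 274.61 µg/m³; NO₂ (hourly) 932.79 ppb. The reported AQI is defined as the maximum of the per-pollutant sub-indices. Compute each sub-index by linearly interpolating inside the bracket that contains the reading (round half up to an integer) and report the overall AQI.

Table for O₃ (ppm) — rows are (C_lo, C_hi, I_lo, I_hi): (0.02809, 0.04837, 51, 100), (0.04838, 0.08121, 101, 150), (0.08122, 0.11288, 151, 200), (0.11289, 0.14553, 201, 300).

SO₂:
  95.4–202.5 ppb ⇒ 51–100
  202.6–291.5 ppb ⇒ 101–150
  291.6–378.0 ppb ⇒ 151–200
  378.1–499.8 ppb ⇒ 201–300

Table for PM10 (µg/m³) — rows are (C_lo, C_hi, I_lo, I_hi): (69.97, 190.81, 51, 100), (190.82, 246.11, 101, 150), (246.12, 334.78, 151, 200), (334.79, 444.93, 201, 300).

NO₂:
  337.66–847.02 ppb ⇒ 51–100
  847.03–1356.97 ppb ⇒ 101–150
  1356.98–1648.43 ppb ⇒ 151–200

298

O₃: 0.03085 ∈ [0.02809, 0.04837] ↔ index [51, 100].
51 + (0.03085−0.02809)·(100−51)/(0.04837−0.02809) = 51 + 0.00276·49/0.02028 ≈ 57.67, so AQI = 58.
SO₂: 496.9 lies in 378.1–499.8, so I_lo=201, I_hi=300, C_lo=378.1, C_hi=499.8.
(300−201)/(499.8−378.1) × (496.9−378.1) + 201 = 99/121.7 × 118.8 + 201 ≈ 297.64 → 298.
PM10: 274.61 ∈ [246.12, 334.78] ↔ index [151, 200].
151 + (274.61−246.12)·(200−151)/(334.78−246.12) = 151 + 28.49·49/88.66 ≈ 166.75, so AQI = 167.
NO₂: 932.79 ∈ [847.03, 1356.97] ↔ index [101, 150].
101 + (932.79−847.03)·(150−101)/(1356.97−847.03) = 101 + 85.76·49/509.94 ≈ 109.24, so AQI = 109.
Sub-indices: O₃→58, SO₂→298, PM10→167, NO₂→109. Overall AQI = max = 298; dominant pollutant is SO₂.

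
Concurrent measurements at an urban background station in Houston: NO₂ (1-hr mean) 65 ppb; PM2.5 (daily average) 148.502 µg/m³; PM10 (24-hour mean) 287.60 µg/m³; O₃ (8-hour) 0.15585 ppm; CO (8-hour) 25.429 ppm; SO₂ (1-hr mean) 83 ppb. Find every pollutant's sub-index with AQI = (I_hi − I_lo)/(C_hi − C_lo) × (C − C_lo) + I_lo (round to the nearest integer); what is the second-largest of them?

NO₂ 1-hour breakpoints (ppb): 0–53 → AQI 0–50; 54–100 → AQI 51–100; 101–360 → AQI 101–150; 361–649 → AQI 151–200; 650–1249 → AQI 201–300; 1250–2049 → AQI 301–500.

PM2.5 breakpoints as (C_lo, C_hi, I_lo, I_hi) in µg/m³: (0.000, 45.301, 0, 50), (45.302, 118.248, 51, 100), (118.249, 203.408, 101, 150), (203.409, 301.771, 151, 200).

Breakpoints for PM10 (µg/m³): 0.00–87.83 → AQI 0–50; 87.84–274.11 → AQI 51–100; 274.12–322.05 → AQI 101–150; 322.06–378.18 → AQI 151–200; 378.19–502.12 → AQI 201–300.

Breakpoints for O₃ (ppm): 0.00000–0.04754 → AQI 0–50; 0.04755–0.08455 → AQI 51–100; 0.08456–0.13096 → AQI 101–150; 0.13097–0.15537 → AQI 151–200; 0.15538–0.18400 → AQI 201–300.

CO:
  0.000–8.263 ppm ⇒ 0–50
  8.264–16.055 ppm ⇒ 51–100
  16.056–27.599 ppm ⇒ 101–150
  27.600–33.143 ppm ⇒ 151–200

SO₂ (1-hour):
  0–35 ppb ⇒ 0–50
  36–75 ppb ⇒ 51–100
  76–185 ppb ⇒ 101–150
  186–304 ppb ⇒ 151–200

NO₂: row 54–100 (AQI 51–100). (100−51)·(65−54)/(100−54) + 51 = 49·11/46 + 51 ≈ 62.72 → 63.
PM2.5: 148.502 ∈ [118.249, 203.408] ↔ index [101, 150].
101 + (148.502−118.249)·(150−101)/(203.408−118.249) = 101 + 30.253·49/85.159 ≈ 118.41, so AQI = 118.
PM10: row 274.12–322.05 (AQI 101–150). (150−101)·(287.60−274.12)/(322.05−274.12) + 101 = 49·13.48/47.93 + 101 ≈ 114.78 → 115.
O₃: row 0.15538–0.18400 (AQI 201–300). (300−201)·(0.15585−0.15538)/(0.18400−0.15538) + 201 = 99·0.00047/0.02862 + 201 ≈ 202.63 → 203.
CO: 25.429 ∈ [16.056, 27.599] ↔ index [101, 150].
101 + (25.429−16.056)·(150−101)/(27.599−16.056) = 101 + 9.373·49/11.543 ≈ 140.79, so AQI = 141.
SO₂: 83 lies in 76–185, so I_lo=101, I_hi=150, C_lo=76, C_hi=185.
(150−101)/(185−76) × (83−76) + 101 = 49/109 × 7 + 101 ≈ 104.15 → 104.
Sub-indices: NO₂→63, PM2.5→118, PM10→115, O₃→203, CO→141, SO₂→104. Ranked high→low: 203, 141, 118, 115, 104, 63. Second-highest sub-index = 141.

141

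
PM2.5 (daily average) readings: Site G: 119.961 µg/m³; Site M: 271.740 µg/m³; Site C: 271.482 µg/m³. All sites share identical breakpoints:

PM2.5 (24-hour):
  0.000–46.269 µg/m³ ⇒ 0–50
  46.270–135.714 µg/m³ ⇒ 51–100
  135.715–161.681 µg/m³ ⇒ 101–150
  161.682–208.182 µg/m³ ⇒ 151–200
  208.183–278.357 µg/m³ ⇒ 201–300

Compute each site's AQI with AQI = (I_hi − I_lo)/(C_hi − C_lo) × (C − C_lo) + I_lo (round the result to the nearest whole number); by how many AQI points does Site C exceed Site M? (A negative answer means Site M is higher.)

-1

Site G: 119.961 lies in 46.270–135.714, so I_lo=51, I_hi=100, C_lo=46.270, C_hi=135.714.
(100−51)/(135.714−46.270) × (119.961−46.270) + 51 = 49/89.444 × 73.691 + 51 ≈ 91.37 → 91.
Site M: 271.740 lies in 208.183–278.357, so I_lo=201, I_hi=300, C_lo=208.183, C_hi=278.357.
(300−201)/(278.357−208.183) × (271.740−208.183) + 201 = 99/70.174 × 63.557 + 201 ≈ 290.66 → 291.
Site C 271.482: bracket 208.183–278.357 → index 201–300; slope 99/70.174, offset 63.299.
AQI = 201 + 99/70.174·63.299 ≈ 290.30 ⇒ 290.
AQIs: Site G=91, Site M=291, Site C=290. Site C (290) − Site M (291) = -1.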